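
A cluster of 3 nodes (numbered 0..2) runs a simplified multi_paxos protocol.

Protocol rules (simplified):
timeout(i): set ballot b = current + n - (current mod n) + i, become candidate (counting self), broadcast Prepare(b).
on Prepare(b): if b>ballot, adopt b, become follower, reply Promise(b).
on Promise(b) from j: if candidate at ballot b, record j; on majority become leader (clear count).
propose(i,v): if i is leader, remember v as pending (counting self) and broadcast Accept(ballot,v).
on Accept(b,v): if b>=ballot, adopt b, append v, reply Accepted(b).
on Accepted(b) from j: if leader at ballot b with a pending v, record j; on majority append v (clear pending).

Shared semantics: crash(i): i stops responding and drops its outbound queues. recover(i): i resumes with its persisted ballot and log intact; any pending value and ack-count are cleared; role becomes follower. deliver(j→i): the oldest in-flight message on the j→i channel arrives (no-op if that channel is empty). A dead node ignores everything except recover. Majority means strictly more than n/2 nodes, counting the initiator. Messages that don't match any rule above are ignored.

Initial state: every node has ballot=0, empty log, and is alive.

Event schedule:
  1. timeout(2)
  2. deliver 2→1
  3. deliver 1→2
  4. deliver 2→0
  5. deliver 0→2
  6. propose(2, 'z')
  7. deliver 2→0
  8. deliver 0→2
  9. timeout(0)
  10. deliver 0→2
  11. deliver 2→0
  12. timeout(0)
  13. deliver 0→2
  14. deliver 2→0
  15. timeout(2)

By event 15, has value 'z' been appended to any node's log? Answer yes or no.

yes

[1] timeout(2) → N2(cand b5 [-])
[2] deliver 2→1 → N1(foll b5 [-])
[3] deliver 1→2 → N2(lead b5 [-])
[4] deliver 2→0 → N0(foll b5 [-])
[5] deliver 0→2 → ∅
[6] propose(2,'z') → ∅
[7] deliver 2→0 → N0(foll b5 [z])
[8] deliver 0→2 → N2(lead b5 [z])
[9] timeout(0) → N0(cand b6 [z])
[10] deliver 0→2 → N2(foll b6 [z])
[11] deliver 2→0 → N0(lead b6 [z])
[12] timeout(0) → N0(cand b9 [z])
[13] deliver 0→2 → N2(foll b9 [z])
[14] deliver 2→0 → N0(lead b9 [z])
[15] timeout(2) → N2(cand b14 [z])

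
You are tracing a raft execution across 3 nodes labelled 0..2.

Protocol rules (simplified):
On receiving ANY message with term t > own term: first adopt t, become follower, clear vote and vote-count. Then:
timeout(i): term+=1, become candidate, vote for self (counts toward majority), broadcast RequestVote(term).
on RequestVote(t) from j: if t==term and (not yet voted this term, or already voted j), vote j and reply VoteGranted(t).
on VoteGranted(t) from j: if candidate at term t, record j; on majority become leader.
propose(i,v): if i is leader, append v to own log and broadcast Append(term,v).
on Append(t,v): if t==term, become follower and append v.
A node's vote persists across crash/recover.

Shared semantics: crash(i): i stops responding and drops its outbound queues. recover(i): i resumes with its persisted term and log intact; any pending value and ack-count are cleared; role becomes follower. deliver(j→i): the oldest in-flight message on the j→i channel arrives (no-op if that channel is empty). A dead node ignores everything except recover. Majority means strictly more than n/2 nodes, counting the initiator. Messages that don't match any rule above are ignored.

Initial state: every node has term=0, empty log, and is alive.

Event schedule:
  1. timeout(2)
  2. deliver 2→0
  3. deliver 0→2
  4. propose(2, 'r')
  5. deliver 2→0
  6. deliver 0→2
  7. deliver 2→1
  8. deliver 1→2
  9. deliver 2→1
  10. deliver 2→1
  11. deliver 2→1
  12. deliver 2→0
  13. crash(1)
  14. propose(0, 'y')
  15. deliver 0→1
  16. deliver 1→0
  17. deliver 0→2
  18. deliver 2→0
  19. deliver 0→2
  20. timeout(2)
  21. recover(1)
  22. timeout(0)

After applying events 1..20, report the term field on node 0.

1. timeout(2):  <2:cand t1 ->
2. deliver 2→0:  <0:foll t1 ->
3. deliver 0→2:  <2:lead t1 ->
4. propose(2,'r'):  <2:lead t1 r>
5. deliver 2→0:  <0:foll t1 r>
6. deliver 0→2:  nop
7. deliver 2→1:  <1:foll t1 ->
8. deliver 1→2:  nop
9. deliver 2→1:  <1:foll t1 r>
10. deliver 2→1:  nop
11. deliver 2→1:  nop
12. deliver 2→0:  nop
13. crash(1):  <1:✗foll t1 r>
14. propose(0,'y'):  nop
15. deliver 0→1:  nop
16. deliver 1→0:  nop
17. deliver 0→2:  nop
18. deliver 2→0:  nop
19. deliver 0→2:  nop
20. timeout(2):  <2:cand t2 r>

1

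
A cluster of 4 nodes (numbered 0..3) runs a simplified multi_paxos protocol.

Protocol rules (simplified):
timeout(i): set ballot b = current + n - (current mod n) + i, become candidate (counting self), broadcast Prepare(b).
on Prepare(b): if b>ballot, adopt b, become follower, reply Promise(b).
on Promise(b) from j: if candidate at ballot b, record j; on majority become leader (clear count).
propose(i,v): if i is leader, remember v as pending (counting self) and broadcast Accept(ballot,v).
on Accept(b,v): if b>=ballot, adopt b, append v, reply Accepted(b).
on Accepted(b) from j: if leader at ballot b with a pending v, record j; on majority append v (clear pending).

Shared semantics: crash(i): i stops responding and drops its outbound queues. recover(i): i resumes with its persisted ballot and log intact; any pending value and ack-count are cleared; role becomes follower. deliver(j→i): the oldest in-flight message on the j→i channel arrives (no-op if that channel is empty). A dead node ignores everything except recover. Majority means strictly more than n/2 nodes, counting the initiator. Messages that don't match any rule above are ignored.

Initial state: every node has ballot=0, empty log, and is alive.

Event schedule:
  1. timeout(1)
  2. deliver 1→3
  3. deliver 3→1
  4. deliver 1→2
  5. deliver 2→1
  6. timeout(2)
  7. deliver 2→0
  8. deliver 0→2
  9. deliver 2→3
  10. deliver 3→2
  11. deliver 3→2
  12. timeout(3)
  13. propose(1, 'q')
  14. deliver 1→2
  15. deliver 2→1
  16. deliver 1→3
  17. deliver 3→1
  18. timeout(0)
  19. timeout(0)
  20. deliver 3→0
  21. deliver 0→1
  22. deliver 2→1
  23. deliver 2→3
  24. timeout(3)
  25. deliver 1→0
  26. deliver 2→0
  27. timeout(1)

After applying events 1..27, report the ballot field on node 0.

16

after 1 — timeout(1): n1:cand/b5/[-]
after 2 — deliver 1→3: n3:foll/b5/[-]
after 3 — deliver 3→1: ·
after 4 — deliver 1→2: n2:foll/b5/[-]
after 5 — deliver 2→1: n1:lead/b5/[-]
after 6 — timeout(2): n2:cand/b10/[-]
after 7 — deliver 2→0: n0:foll/b10/[-]
after 8 — deliver 0→2: ·
after 9 — deliver 2→3: n3:foll/b10/[-]
after 10 — deliver 3→2: n2:lead/b10/[-]
after 11 — deliver 3→2: ·
after 12 — timeout(3): n3:cand/b15/[-]
after 13 — propose(1,'q'): ·
after 14 — deliver 1→2: ·
after 15 — deliver 2→1: n1:foll/b10/[-]
after 16 — deliver 1→3: ·
after 17 — deliver 3→1: n1:foll/b15/[-]
after 18 — timeout(0): n0:cand/b12/[-]
after 19 — timeout(0): n0:cand/b16/[-]
after 20 — deliver 3→0: ·
after 21 — deliver 0→1: ·
after 22 — deliver 2→1: ·
after 23 — deliver 2→3: ·
after 24 — timeout(3): n3:cand/b19/[-]
after 25 — deliver 1→0: ·
after 26 — deliver 2→0: ·
after 27 — timeout(1): n1:cand/b17/[-]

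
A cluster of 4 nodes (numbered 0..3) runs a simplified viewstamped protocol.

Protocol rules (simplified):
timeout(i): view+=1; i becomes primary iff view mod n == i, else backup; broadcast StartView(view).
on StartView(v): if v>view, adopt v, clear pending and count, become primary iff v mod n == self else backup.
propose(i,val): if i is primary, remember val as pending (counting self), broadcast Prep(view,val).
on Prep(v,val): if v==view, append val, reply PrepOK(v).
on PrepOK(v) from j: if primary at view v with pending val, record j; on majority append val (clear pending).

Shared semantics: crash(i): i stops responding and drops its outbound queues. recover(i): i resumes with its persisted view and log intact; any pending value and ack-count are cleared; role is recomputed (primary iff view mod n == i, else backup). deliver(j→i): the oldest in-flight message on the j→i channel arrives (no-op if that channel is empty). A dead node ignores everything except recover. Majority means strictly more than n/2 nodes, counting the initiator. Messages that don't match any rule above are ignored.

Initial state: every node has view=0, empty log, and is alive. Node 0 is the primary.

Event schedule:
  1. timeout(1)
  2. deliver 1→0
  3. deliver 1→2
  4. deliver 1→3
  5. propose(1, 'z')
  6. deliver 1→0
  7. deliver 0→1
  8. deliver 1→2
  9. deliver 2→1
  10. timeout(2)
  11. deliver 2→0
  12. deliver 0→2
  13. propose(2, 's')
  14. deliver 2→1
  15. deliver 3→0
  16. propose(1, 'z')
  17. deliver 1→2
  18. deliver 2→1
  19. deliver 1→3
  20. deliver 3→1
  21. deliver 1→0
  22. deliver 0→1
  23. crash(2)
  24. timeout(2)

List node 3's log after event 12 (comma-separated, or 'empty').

empty

e1 timeout(1): 1[prim,v=1,-]
e2 deliver 1→0: 0[back,v=1,-]
e3 deliver 1→2: 2[back,v=1,-]
e4 deliver 1→3: 3[back,v=1,-]
e5 propose(1,'z'): ·
e6 deliver 1→0: 0[back,v=1,z]
e7 deliver 0→1: ·
e8 deliver 1→2: 2[back,v=1,z]
e9 deliver 2→1: 1[prim,v=1,z]
e10 timeout(2): 2[prim,v=2,z]
e11 deliver 2→0: 0[back,v=2,z]
e12 deliver 0→2: ·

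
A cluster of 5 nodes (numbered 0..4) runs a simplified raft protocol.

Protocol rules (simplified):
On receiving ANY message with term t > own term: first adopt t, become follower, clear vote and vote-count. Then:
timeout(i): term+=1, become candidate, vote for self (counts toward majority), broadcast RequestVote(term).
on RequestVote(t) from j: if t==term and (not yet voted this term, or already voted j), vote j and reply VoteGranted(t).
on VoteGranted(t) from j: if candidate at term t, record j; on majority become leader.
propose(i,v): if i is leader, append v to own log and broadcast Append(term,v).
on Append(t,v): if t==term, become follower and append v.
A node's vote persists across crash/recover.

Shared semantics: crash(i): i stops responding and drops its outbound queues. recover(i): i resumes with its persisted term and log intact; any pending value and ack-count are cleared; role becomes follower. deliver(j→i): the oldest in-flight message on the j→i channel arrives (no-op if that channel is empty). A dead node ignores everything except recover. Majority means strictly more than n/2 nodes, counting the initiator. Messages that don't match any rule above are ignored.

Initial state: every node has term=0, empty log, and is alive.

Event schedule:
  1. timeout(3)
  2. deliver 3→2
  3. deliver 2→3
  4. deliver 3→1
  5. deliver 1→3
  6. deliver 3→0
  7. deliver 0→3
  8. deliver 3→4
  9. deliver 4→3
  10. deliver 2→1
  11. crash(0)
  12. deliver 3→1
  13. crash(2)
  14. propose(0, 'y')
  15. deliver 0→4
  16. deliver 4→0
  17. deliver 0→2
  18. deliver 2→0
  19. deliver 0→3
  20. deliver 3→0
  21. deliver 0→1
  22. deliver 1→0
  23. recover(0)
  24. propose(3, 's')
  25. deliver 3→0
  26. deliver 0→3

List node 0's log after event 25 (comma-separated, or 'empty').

step 1 timeout(3): 3={cand,t=1,log=-}
step 2 deliver 3→2: 2={foll,t=1,log=-}
step 3 deliver 2→3: —
step 4 deliver 3→1: 1={foll,t=1,log=-}
step 5 deliver 1→3: 3={lead,t=1,log=-}
step 6 deliver 3→0: 0={foll,t=1,log=-}
step 7 deliver 0→3: —
step 8 deliver 3→4: 4={foll,t=1,log=-}
step 9 deliver 4→3: —
step 10 deliver 2→1: —
step 11 crash(0): 0={✗foll,t=1,log=-}
step 12 deliver 3→1: —
step 13 crash(2): 2={✗foll,t=1,log=-}
step 14 propose(0,'y'): —
step 15 deliver 0→4: —
step 16 deliver 4→0: —
step 17 deliver 0→2: —
step 18 deliver 2→0: —
step 19 deliver 0→3: —
step 20 deliver 3→0: —
step 21 deliver 0→1: —
step 22 deliver 1→0: —
step 23 recover(0): 0={foll,t=1,log=-}
step 24 propose(3,'s'): 3={lead,t=1,log=s}
step 25 deliver 3→0: 0={foll,t=1,log=s}

s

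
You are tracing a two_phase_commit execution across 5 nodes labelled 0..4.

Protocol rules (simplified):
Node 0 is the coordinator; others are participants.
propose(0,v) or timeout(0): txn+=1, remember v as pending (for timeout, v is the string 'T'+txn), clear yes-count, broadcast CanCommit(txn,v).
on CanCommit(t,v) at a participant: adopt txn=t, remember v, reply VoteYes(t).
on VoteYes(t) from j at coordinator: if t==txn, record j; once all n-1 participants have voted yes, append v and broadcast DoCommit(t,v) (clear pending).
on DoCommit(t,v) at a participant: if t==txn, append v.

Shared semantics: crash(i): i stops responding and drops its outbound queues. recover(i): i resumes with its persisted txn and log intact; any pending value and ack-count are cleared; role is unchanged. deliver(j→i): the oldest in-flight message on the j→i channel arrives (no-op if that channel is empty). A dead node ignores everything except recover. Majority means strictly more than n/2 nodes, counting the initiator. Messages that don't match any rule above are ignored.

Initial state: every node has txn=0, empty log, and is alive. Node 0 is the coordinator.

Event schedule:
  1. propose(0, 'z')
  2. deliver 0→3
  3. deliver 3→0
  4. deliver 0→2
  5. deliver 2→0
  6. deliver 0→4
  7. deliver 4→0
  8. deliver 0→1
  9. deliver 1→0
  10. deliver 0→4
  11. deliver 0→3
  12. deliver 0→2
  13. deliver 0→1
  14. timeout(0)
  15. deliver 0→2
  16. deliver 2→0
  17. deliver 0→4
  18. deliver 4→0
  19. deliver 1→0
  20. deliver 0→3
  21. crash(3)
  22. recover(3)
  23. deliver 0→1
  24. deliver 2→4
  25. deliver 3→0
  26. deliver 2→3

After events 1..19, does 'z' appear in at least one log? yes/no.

yes

after 1 — propose(0,'z'): n0:coor/t1/[-]
after 2 — deliver 0→3: n3:part/t1/[-]
after 3 — deliver 3→0: ·
after 4 — deliver 0→2: n2:part/t1/[-]
after 5 — deliver 2→0: ·
after 6 — deliver 0→4: n4:part/t1/[-]
after 7 — deliver 4→0: ·
after 8 — deliver 0→1: n1:part/t1/[-]
after 9 — deliver 1→0: n0:coor/t1/[z]
after 10 — deliver 0→4: n4:part/t1/[z]
after 11 — deliver 0→3: n3:part/t1/[z]
after 12 — deliver 0→2: n2:part/t1/[z]
after 13 — deliver 0→1: n1:part/t1/[z]
after 14 — timeout(0): n0:coor/t2/[z]
after 15 — deliver 0→2: n2:part/t2/[z]
after 16 — deliver 2→0: ·
after 17 — deliver 0→4: n4:part/t2/[z]
after 18 — deliver 4→0: ·
after 19 — deliver 1→0: ·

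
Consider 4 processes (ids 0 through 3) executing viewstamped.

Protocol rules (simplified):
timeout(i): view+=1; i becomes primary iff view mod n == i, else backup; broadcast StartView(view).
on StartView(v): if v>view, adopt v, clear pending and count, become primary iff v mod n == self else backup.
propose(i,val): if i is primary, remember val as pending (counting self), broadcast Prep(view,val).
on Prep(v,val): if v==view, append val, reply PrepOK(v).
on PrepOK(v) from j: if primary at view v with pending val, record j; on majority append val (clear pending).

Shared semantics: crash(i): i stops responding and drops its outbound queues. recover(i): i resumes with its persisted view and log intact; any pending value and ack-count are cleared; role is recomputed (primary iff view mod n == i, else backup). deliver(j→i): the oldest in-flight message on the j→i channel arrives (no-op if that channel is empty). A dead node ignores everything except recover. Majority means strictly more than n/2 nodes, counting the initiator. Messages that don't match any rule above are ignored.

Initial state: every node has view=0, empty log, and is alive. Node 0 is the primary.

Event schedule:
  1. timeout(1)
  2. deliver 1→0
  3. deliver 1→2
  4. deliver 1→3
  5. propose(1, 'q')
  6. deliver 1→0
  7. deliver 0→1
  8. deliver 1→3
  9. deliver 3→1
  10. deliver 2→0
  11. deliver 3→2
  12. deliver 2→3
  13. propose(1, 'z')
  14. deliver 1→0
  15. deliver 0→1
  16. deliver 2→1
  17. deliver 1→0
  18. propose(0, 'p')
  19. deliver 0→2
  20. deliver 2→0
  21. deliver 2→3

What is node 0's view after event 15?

after 1 — timeout(1): n1:prim/v1/[-]
after 2 — deliver 1→0: n0:back/v1/[-]
after 3 — deliver 1→2: n2:back/v1/[-]
after 4 — deliver 1→3: n3:back/v1/[-]
after 5 — propose(1,'q'): ·
after 6 — deliver 1→0: n0:back/v1/[q]
after 7 — deliver 0→1: ·
after 8 — deliver 1→3: n3:back/v1/[q]
after 9 — deliver 3→1: n1:prim/v1/[q]
after 10 — deliver 2→0: ·
after 11 — deliver 3→2: ·
after 12 — deliver 2→3: ·
after 13 — propose(1,'z'): ·
after 14 — deliver 1→0: n0:back/v1/[q,z]
after 15 — deliver 0→1: ·

1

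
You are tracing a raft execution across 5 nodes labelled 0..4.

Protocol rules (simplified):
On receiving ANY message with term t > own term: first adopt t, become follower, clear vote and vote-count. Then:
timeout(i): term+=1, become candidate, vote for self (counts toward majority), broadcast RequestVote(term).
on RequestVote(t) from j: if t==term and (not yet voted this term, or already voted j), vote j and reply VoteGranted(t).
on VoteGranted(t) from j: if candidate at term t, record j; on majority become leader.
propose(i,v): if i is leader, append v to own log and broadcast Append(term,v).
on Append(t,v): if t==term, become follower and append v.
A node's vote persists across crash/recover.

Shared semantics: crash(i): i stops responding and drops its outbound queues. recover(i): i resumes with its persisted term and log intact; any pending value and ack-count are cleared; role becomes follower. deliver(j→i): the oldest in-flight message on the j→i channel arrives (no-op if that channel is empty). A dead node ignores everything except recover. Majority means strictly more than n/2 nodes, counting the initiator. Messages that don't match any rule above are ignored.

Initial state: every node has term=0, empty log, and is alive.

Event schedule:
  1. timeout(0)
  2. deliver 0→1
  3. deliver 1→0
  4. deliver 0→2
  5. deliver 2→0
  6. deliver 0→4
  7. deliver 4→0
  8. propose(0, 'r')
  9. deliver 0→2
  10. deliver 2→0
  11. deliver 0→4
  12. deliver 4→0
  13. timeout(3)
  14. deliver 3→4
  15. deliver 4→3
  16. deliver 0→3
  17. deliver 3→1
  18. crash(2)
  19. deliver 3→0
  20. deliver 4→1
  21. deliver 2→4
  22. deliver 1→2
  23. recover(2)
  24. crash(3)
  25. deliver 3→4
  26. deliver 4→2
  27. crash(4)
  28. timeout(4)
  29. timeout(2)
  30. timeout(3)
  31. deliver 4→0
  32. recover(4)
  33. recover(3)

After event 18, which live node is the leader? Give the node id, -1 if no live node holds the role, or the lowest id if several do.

[1] timeout(0) → N0(cand t1 [-])
[2] deliver 0→1 → N1(foll t1 [-])
[3] deliver 1→0 → ∅
[4] deliver 0→2 → N2(foll t1 [-])
[5] deliver 2→0 → N0(lead t1 [-])
[6] deliver 0→4 → N4(foll t1 [-])
[7] deliver 4→0 → ∅
[8] propose(0,'r') → N0(lead t1 [r])
[9] deliver 0→2 → N2(foll t1 [r])
[10] deliver 2→0 → ∅
[11] deliver 0→4 → N4(foll t1 [r])
[12] deliver 4→0 → ∅
[13] timeout(3) → N3(cand t1 [-])
[14] deliver 3→4 → ∅
[15] deliver 4→3 → ∅
[16] deliver 0→3 → ∅
[17] deliver 3→1 → ∅
[18] crash(2) → N2(✗foll t1 [r])

0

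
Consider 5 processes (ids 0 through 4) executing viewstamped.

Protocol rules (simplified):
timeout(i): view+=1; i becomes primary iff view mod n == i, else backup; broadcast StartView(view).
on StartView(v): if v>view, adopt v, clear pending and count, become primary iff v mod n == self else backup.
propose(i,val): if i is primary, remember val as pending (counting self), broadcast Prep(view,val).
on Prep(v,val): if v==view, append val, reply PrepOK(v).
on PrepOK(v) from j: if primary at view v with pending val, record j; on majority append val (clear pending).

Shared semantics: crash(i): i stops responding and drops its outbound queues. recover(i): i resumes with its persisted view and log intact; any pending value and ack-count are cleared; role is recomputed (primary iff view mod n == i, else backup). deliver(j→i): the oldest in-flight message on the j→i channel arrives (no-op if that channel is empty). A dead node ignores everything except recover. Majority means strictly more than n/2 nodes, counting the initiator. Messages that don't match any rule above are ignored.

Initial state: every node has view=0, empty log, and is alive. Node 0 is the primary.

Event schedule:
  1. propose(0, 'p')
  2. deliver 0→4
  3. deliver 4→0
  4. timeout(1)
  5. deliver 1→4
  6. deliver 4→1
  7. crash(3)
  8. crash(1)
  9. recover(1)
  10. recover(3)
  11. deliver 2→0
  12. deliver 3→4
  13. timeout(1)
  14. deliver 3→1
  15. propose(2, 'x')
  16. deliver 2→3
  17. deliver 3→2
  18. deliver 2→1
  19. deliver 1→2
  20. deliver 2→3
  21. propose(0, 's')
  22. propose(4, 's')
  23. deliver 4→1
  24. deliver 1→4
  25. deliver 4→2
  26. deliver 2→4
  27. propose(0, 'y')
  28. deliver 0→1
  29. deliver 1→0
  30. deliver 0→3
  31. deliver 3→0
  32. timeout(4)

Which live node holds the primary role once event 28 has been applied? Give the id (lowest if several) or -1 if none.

0

after 1 — propose(0,'p'): ·
after 2 — deliver 0→4: n4:back/v0/[p]
after 3 — deliver 4→0: ·
after 4 — timeout(1): n1:prim/v1/[-]
after 5 — deliver 1→4: n4:back/v1/[p]
after 6 — deliver 4→1: ·
after 7 — crash(3): n3:✗back/v0/[-]
after 8 — crash(1): n1:✗prim/v1/[-]
after 9 — recover(1): n1:prim/v1/[-]
after 10 — recover(3): n3:back/v0/[-]
after 11 — deliver 2→0: ·
after 12 — deliver 3→4: ·
after 13 — timeout(1): n1:back/v2/[-]
after 14 — deliver 3→1: ·
after 15 — propose(2,'x'): ·
after 16 — deliver 2→3: ·
after 17 — deliver 3→2: ·
after 18 — deliver 2→1: ·
after 19 — deliver 1→2: n2:prim/v2/[-]
after 20 — deliver 2→3: ·
after 21 — propose(0,'s'): ·
after 22 — propose(4,'s'): ·
after 23 — deliver 4→1: ·
after 24 — deliver 1→4: n4:back/v2/[p]
after 25 — deliver 4→2: ·
after 26 — deliver 2→4: ·
after 27 — propose(0,'y'): ·
after 28 — deliver 0→1: ·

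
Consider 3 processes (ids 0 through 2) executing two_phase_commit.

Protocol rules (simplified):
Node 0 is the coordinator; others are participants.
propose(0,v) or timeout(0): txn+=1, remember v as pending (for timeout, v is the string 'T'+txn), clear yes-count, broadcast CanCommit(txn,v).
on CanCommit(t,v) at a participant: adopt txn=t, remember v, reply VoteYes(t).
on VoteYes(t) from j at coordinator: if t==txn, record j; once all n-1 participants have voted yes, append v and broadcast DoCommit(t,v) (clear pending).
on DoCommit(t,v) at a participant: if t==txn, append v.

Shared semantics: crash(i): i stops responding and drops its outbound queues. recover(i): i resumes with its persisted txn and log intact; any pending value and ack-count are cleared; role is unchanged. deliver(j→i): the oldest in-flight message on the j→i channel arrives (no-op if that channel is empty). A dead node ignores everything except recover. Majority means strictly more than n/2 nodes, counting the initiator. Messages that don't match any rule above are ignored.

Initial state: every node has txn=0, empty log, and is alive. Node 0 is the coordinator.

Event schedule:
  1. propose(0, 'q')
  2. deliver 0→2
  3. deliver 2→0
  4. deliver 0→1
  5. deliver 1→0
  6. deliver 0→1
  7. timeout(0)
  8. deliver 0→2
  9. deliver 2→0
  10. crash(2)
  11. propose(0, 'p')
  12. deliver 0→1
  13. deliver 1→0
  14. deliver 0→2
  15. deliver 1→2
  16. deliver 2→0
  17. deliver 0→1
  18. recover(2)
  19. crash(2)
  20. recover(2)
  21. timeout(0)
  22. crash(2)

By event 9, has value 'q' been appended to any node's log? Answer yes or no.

step 1 propose(0,'q'): 0={coor,t=1,log=-}
step 2 deliver 0→2: 2={part,t=1,log=-}
step 3 deliver 2→0: —
step 4 deliver 0→1: 1={part,t=1,log=-}
step 5 deliver 1→0: 0={coor,t=1,log=q}
step 6 deliver 0→1: 1={part,t=1,log=q}
step 7 timeout(0): 0={coor,t=2,log=q}
step 8 deliver 0→2: 2={part,t=1,log=q}
step 9 deliver 2→0: —

yes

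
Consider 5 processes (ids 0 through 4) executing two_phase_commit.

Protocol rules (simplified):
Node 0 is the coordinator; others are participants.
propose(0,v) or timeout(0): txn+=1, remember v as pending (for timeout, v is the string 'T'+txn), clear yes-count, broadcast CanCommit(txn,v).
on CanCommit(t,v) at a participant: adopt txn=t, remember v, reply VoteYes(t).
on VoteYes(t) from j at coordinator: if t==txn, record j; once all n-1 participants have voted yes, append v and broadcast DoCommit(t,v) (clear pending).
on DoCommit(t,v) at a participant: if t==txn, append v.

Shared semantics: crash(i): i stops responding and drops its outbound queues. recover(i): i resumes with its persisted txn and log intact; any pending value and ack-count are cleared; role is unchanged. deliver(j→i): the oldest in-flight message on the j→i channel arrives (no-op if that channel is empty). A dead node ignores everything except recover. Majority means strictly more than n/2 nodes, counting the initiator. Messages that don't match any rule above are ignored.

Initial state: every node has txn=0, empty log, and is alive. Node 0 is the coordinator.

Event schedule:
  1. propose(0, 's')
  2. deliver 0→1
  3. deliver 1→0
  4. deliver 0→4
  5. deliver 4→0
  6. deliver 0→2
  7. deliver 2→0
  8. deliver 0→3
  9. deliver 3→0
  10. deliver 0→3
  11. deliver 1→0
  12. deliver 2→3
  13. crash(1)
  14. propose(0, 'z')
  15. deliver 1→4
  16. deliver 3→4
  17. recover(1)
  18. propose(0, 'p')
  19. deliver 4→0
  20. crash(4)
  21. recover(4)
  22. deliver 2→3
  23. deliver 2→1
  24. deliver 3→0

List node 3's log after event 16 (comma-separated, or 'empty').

after 1 — propose(0,'s'): n0:coor/t1/[-]
after 2 — deliver 0→1: n1:part/t1/[-]
after 3 — deliver 1→0: ·
after 4 — deliver 0→4: n4:part/t1/[-]
after 5 — deliver 4→0: ·
after 6 — deliver 0→2: n2:part/t1/[-]
after 7 — deliver 2→0: ·
after 8 — deliver 0→3: n3:part/t1/[-]
after 9 — deliver 3→0: n0:coor/t1/[s]
after 10 — deliver 0→3: n3:part/t1/[s]
after 11 — deliver 1→0: ·
after 12 — deliver 2→3: ·
after 13 — crash(1): n1:✗part/t1/[-]
after 14 — propose(0,'z'): n0:coor/t2/[s]
after 15 — deliver 1→4: ·
after 16 — deliver 3→4: ·

s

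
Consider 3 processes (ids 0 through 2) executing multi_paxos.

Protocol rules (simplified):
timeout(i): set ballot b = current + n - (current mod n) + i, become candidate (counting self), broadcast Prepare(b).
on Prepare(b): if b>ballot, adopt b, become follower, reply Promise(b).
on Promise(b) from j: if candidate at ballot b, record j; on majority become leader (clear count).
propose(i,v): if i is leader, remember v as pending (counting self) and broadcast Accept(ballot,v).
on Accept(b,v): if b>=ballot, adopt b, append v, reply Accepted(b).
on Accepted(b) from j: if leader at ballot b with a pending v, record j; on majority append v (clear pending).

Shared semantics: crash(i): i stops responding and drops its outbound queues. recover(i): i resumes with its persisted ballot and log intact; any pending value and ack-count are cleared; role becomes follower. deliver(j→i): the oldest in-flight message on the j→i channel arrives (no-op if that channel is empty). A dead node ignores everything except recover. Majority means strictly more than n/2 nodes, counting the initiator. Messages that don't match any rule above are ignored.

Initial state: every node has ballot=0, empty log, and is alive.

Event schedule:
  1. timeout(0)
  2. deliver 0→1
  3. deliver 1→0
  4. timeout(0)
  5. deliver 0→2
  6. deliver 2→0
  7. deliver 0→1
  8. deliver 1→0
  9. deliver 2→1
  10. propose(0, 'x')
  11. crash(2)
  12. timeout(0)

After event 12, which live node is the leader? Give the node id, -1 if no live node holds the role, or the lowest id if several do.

-1

e1 timeout(0): 0[cand,b=3,-]
e2 deliver 0→1: 1[foll,b=3,-]
e3 deliver 1→0: 0[lead,b=3,-]
e4 timeout(0): 0[cand,b=6,-]
e5 deliver 0→2: 2[foll,b=3,-]
e6 deliver 2→0: ·
e7 deliver 0→1: 1[foll,b=6,-]
e8 deliver 1→0: 0[lead,b=6,-]
e9 deliver 2→1: ·
e10 propose(0,'x'): ·
e11 crash(2): 2[✗foll,b=3,-]
e12 timeout(0): 0[cand,b=9,-]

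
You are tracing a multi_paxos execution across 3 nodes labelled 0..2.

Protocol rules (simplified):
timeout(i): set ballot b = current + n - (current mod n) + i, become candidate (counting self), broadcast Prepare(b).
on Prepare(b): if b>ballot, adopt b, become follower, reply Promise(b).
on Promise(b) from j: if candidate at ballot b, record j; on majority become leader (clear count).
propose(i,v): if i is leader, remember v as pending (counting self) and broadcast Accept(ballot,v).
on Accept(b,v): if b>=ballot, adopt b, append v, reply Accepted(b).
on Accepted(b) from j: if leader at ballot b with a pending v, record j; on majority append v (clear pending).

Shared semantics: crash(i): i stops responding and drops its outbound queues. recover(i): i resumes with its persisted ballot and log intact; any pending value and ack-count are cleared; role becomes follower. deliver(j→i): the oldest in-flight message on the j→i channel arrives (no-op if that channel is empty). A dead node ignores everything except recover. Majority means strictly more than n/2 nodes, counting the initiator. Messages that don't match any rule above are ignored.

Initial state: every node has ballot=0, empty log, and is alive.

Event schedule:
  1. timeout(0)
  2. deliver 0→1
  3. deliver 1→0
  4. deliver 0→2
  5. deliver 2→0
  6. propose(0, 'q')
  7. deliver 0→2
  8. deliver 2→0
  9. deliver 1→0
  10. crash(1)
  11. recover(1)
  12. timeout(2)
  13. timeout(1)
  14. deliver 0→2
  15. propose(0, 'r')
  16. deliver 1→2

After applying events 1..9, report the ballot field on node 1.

after 1 — timeout(0): n0:cand/b3/[-]
after 2 — deliver 0→1: n1:foll/b3/[-]
after 3 — deliver 1→0: n0:lead/b3/[-]
after 4 — deliver 0→2: n2:foll/b3/[-]
after 5 — deliver 2→0: ·
after 6 — propose(0,'q'): ·
after 7 — deliver 0→2: n2:foll/b3/[q]
after 8 — deliver 2→0: n0:lead/b3/[q]
after 9 — deliver 1→0: ·

3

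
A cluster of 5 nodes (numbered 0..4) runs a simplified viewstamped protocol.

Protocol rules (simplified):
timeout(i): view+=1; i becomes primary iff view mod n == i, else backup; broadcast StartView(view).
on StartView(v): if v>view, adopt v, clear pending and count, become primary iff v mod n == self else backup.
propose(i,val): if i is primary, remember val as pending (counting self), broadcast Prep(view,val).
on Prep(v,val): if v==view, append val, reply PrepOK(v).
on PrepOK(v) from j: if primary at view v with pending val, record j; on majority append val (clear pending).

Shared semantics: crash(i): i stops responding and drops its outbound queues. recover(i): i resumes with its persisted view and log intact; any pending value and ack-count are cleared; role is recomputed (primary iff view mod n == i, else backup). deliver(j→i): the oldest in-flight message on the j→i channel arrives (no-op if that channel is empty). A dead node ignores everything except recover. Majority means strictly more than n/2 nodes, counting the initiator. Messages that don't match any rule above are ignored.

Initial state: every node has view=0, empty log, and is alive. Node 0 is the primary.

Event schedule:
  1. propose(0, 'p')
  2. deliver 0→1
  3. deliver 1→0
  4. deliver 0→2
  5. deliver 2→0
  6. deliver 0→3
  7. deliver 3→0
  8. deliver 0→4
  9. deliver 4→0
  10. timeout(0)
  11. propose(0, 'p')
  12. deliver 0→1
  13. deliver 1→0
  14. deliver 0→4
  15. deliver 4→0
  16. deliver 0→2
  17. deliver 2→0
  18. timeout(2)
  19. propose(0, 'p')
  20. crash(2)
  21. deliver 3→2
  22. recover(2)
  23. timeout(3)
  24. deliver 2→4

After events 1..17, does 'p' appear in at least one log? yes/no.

yes

1. propose(0,'p'):  nop
2. deliver 0→1:  <1:back v0 p>
3. deliver 1→0:  nop
4. deliver 0→2:  <2:back v0 p>
5. deliver 2→0:  <0:prim v0 p>
6. deliver 0→3:  <3:back v0 p>
7. deliver 3→0:  nop
8. deliver 0→4:  <4:back v0 p>
9. deliver 4→0:  nop
10. timeout(0):  <0:back v1 p>
11. propose(0,'p'):  nop
12. deliver 0→1:  <1:prim v1 p>
13. deliver 1→0:  nop
14. deliver 0→4:  <4:back v1 p>
15. deliver 4→0:  nop
16. deliver 0→2:  <2:back v1 p>
17. deliver 2→0:  nop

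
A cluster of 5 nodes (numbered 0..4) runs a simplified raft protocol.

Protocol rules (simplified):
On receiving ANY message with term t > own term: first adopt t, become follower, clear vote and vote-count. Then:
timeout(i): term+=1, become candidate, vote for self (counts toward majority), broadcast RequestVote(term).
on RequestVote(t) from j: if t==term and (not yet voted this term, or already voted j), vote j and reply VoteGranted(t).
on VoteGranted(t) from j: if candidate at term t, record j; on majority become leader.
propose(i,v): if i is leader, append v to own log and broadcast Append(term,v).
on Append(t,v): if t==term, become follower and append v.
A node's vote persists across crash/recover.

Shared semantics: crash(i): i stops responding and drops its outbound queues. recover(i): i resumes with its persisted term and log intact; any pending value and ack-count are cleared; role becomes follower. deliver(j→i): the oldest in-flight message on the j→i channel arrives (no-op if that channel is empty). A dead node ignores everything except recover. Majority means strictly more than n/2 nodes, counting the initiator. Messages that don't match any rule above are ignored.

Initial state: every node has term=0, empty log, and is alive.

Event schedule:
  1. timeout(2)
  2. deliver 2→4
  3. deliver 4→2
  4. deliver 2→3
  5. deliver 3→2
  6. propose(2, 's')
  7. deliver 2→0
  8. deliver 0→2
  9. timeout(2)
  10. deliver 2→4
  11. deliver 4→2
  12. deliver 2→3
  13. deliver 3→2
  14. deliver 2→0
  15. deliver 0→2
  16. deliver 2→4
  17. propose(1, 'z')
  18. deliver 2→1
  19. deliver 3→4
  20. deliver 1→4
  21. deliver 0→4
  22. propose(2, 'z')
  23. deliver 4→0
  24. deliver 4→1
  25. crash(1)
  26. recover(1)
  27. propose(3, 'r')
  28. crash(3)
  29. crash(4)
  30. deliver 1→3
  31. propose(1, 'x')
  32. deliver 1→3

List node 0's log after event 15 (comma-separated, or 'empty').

s

e1 timeout(2): 2[cand,t=1,-]
e2 deliver 2→4: 4[foll,t=1,-]
e3 deliver 4→2: ·
e4 deliver 2→3: 3[foll,t=1,-]
e5 deliver 3→2: 2[lead,t=1,-]
e6 propose(2,'s'): 2[lead,t=1,s]
e7 deliver 2→0: 0[foll,t=1,-]
e8 deliver 0→2: ·
e9 timeout(2): 2[cand,t=2,s]
e10 deliver 2→4: 4[foll,t=1,s]
e11 deliver 4→2: ·
e12 deliver 2→3: 3[foll,t=1,s]
e13 deliver 3→2: ·
e14 deliver 2→0: 0[foll,t=1,s]
e15 deliver 0→2: ·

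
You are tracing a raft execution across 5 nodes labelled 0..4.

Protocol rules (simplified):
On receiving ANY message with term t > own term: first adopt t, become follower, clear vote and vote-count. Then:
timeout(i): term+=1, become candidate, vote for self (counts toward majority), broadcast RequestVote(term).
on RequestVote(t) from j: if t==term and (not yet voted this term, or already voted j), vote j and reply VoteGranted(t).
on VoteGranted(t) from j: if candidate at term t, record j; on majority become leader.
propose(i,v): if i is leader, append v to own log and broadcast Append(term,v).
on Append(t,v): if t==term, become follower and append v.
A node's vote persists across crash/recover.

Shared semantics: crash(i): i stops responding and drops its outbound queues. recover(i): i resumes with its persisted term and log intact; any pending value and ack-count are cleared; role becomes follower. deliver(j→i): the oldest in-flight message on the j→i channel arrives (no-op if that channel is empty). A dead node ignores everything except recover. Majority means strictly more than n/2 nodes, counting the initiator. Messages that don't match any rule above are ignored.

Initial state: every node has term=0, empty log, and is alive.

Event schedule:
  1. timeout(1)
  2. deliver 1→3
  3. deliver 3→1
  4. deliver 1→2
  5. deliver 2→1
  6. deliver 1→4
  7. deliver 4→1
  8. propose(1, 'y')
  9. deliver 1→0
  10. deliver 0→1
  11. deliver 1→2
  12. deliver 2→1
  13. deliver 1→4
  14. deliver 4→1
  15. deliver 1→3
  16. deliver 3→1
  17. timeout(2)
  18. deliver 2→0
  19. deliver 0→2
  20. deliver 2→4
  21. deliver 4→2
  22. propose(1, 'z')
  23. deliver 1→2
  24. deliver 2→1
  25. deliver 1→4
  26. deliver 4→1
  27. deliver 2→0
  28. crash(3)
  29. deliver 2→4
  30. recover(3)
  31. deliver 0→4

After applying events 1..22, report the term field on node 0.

1. timeout(1):  <1:cand t1 ->
2. deliver 1→3:  <3:foll t1 ->
3. deliver 3→1:  nop
4. deliver 1→2:  <2:foll t1 ->
5. deliver 2→1:  <1:lead t1 ->
6. deliver 1→4:  <4:foll t1 ->
7. deliver 4→1:  nop
8. propose(1,'y'):  <1:lead t1 y>
9. deliver 1→0:  <0:foll t1 ->
10. deliver 0→1:  nop
11. deliver 1→2:  <2:foll t1 y>
12. deliver 2→1:  nop
13. deliver 1→4:  <4:foll t1 y>
14. deliver 4→1:  nop
15. deliver 1→3:  <3:foll t1 y>
16. deliver 3→1:  nop
17. timeout(2):  <2:cand t2 y>
18. deliver 2→0:  <0:foll t2 ->
19. deliver 0→2:  nop
20. deliver 2→4:  <4:foll t2 y>
21. deliver 4→2:  <2:lead t2 y>
22. propose(1,'z'):  <1:lead t1 y,z>

2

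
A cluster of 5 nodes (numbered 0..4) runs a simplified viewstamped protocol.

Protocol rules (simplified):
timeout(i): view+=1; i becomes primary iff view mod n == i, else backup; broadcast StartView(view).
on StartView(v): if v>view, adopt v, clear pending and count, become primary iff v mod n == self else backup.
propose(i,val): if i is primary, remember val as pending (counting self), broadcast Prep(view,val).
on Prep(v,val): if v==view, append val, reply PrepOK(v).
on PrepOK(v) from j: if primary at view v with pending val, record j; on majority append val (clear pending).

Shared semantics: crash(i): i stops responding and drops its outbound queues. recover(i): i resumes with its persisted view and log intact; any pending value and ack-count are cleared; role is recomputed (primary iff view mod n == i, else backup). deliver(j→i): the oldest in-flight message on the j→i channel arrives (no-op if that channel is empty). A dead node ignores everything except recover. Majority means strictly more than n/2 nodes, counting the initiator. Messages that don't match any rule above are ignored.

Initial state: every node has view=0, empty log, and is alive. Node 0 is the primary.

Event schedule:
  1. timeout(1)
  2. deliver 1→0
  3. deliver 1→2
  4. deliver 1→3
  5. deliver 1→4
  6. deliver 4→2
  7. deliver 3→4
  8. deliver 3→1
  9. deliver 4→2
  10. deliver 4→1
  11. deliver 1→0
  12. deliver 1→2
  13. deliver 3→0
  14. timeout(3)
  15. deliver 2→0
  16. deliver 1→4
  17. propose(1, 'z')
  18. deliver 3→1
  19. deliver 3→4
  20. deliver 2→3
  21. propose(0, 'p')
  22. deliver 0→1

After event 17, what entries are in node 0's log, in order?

empty

step 1 timeout(1): 1={prim,v=1,log=-}
step 2 deliver 1→0: 0={back,v=1,log=-}
step 3 deliver 1→2: 2={back,v=1,log=-}
step 4 deliver 1→3: 3={back,v=1,log=-}
step 5 deliver 1→4: 4={back,v=1,log=-}
step 6 deliver 4→2: —
step 7 deliver 3→4: —
step 8 deliver 3→1: —
step 9 deliver 4→2: —
step 10 deliver 4→1: —
step 11 deliver 1→0: —
step 12 deliver 1→2: —
step 13 deliver 3→0: —
step 14 timeout(3): 3={back,v=2,log=-}
step 15 deliver 2→0: —
step 16 deliver 1→4: —
step 17 propose(1,'z'): —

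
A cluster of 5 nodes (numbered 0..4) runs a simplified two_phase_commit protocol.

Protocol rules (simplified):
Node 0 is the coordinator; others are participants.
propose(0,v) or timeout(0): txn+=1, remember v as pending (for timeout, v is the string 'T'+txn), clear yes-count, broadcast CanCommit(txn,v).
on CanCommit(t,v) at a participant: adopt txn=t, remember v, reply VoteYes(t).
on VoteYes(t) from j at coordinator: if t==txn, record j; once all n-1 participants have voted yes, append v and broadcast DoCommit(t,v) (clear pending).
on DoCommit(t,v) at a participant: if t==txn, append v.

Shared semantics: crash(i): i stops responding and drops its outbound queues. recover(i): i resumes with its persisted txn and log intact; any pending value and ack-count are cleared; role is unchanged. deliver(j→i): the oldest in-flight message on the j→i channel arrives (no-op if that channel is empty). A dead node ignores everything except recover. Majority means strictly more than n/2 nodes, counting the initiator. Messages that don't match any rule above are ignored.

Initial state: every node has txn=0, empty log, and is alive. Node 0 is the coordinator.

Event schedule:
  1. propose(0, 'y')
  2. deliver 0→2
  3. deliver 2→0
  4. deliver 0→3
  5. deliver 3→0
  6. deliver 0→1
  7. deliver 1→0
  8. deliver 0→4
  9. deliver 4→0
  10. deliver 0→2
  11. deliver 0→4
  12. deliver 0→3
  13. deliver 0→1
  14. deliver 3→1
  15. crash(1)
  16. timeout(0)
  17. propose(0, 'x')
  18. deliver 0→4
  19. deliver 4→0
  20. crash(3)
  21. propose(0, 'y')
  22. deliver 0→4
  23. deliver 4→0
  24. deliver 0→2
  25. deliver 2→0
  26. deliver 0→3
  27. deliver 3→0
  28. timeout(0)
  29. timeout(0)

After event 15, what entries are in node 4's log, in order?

step 1 propose(0,'y'): 0={coor,t=1,log=-}
step 2 deliver 0→2: 2={part,t=1,log=-}
step 3 deliver 2→0: —
step 4 deliver 0→3: 3={part,t=1,log=-}
step 5 deliver 3→0: —
step 6 deliver 0→1: 1={part,t=1,log=-}
step 7 deliver 1→0: —
step 8 deliver 0→4: 4={part,t=1,log=-}
step 9 deliver 4→0: 0={coor,t=1,log=y}
step 10 deliver 0→2: 2={part,t=1,log=y}
step 11 deliver 0→4: 4={part,t=1,log=y}
step 12 deliver 0→3: 3={part,t=1,log=y}
step 13 deliver 0→1: 1={part,t=1,log=y}
step 14 deliver 3→1: —
step 15 crash(1): 1={✗part,t=1,log=y}

y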